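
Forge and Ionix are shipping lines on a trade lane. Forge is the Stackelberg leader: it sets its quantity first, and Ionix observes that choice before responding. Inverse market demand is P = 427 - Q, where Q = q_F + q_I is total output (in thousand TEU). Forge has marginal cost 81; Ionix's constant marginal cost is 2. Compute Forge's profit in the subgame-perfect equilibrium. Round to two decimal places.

8911.13

The follower Ionix best-responds to any q_F: π_I = (427 - Q)q_I - 2q_I.
Follower FOC: 425 - q_F - 2q_I = 0, so q_I(q_F) = (425 - q_F)/2.
Forge substitutes q_I(q_F) into its own profit: π_F = q_F(427 - q_F - (425 - q_F)/2) - 81q_F = (429/2 - (1/2)q_F)q_F - 81q_F.
Leader FOC: 267/2 - q_F = 0, so q_F = 267/2.
Then q_I = (425 - 267/2)/2 = 583/4.
Price P = 427 - 1117/4 = 591/4.
Forge's profit: (591/4 - 81)·(267/2) = 8911.1250.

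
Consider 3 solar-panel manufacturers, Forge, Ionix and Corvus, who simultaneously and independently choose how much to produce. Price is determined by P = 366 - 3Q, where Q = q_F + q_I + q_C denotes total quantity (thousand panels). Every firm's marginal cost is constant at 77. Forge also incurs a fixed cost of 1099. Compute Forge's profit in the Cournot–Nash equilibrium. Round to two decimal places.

641.02

A representative firm's profit is π_i = q_i(366 - 3Q) - 77q_i.
First-order condition (treating rivals' output as given): 289 - 6q_i - 3·Σ_{j≠i} q_j = 0.
By symmetry each firm produces the same amount; substituting Σ_{j≠i} q_j = 2q_i yields q_i = 289/12.
Price P = 366 - 3·(289/4) = 597/4.
Forge's profit: (597/4 - 77)·(289/12) - 1099 = 641.0208.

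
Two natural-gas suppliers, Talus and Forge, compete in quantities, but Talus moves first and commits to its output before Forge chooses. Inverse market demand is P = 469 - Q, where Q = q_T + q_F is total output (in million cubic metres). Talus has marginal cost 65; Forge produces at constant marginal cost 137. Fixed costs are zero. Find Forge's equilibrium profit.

2209

Solve by backward induction. Given q_T, the follower Forge maximises π_F = (469 - q_T - q_F)q_F - 137q_F.
∂π_F/∂q_F = 332 - q_T - 2q_F = 0 gives the reaction function q_F = (332 - q_T)/2.
Talus substitutes q_F(q_T) into its own profit: π_T = q_T(469 - q_T - (332 - q_T)/2) - 65q_T = (303 - (1/2)q_T)q_T - 65q_T.
The leader's first-order condition 238 - q_T = 0 yields q_T = 238.
Then q_F = (332 - 238)/2 = 47.
Price P = 469 - 285 = 184.
Forge's profit: (184 - 137)·47 = 2209.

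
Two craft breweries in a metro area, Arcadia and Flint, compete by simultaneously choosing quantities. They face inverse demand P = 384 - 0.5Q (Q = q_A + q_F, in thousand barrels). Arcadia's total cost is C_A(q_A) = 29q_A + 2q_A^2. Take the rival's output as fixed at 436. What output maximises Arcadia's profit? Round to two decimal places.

With the rival's output fixed at 436, Arcadia's profit is π_A = (384 - (1/2)·436 - (1/2)q_A)q_A - (29q_A + 2q_A²) = (166 - (1/2)q_A)q_A - (29q_A + 2q_A²).
∂π_A/∂q_A = 137 - 5q_A = 0, so q_A = 137/5.

27.40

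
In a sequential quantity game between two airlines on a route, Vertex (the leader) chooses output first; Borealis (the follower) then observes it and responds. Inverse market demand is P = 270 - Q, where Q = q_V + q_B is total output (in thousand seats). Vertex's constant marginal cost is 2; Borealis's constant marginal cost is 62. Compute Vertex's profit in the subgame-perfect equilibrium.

13448

The follower Borealis best-responds to any q_V: π_B = (270 - Q)q_B - 62q_B.
Setting the follower's marginal profit to zero, 208 - q_V - 2q_B = 0, i.e. q_B = (208 - q_V)/2.
Vertex substitutes q_B(q_V) into its own profit: π_V = q_V(270 - q_V - (208 - q_V)/2) - 2q_V = (166 - (1/2)q_V)q_V - 2q_V.
Leader FOC: 164 - q_V = 0, so q_V = 164.
Then q_B = (208 - 164)/2 = 22.
Price P = 270 - 186 = 84.
Vertex's profit: (84 - 2)·164 = 13448.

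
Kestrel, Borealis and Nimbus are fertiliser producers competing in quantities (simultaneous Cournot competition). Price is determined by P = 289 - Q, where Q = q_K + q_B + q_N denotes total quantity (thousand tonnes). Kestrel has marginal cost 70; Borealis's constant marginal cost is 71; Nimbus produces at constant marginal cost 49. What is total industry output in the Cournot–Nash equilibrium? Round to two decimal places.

Kestrel's profit: π_K = (289 - Q)q_K - (70q_K). Setting ∂π_K/∂q_K = 0: 219 - 2q_K - (q_B + q_N) = 0.
Borealis's profit: π_B = (289 - Q)q_B - (71q_B). Setting ∂π_B/∂q_B = 0: 218 - 2q_B - (q_K + q_N) = 0.
Nimbus's first-order condition: 240 - 2q_N - (q_K + q_B) = 0.
Summing all 3 equations gives 677 − 4Q = 0, hence Q = 677/4.
Back-substituting: q_K = (219 − 677/4) = 199/4, q_B = (218 − 677/4) = 195/4, q_N = (240 − 677/4) = 283/4.
Total output Q = 199/4 + 195/4 + 283/4 = 677/4.

169.25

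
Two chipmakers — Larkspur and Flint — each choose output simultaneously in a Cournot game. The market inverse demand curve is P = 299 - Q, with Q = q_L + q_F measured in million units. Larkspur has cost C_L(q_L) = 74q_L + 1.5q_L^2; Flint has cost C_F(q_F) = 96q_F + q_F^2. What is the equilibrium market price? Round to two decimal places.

Larkspur's profit: π_L = (299 - Q)q_L - (74q_L + (3/2)q_L²). Setting ∂π_L/∂q_L = 0: 225 - 5q_L - (q_F) = 0.
Flint's profit: π_F = (299 - Q)q_F - (96q_F + q_F²). Setting ∂π_F/∂q_F = 0: 203 - 4q_F - (q_L) = 0.
Rearranging gives the reaction functions q_L = (225 - q_F)/5 and q_F = (203 - q_L)/4.
Substituting one into the other gives q_L = 697/19 and q_F = 790/19.
Total output Q = 1487/19, so price P = 299 - 1487/19 = 220.7368.

220.74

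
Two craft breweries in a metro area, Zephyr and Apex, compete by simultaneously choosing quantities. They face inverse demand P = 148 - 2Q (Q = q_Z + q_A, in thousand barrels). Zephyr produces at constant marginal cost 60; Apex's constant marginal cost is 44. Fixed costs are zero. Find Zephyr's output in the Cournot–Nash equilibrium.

12

Zephyr's profit: π_Z = (148 - 2Q)q_Z - (60q_Z). Setting ∂π_Z/∂q_Z = 0: 88 - 4q_Z - 2(q_A) = 0.
Apex's first-order condition: 104 - 4q_A - 2(q_Z) = 0.
Best responses: q_Z = (88 - 2q_A)/4, q_A = (104 - 2q_Z)/4.
Substituting one into the other gives q_Z = 12 and q_A = 20.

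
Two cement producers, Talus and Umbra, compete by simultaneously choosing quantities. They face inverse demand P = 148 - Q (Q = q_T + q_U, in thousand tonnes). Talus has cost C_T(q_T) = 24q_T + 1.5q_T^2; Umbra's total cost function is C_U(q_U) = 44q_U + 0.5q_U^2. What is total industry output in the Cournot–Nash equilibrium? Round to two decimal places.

47.43

Talus's profit: π_T = (148 - Q)q_T - (24q_T + (3/2)q_T²). Setting ∂π_T/∂q_T = 0: 124 - 5q_T - (q_U) = 0.
Umbra's first-order condition: 104 - 3q_U - (q_T) = 0.
Best responses: q_T = (124 - q_U)/5, q_U = (104 - q_T)/3.
Substituting one into the other gives q_T = 134/7 and q_U = 198/7.
Total output Q = 134/7 + 198/7 = 332/7.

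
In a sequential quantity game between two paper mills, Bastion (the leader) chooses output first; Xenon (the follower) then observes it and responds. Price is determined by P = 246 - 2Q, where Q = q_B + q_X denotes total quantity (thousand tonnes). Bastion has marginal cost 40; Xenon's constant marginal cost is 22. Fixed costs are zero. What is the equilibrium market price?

Solve by backward induction. Given q_B, the follower Xenon maximises π_X = (246 - 2q_B - 2q_X)q_X - 22q_X.
Setting the follower's marginal profit to zero, 224 - 2q_B - 4q_X = 0, i.e. q_X = (224 - 2q_B)/4.
The leader anticipates this reaction. Substituting into P = 246 - 2Q gives P = 134 - q_B, so π_B = (134 - q_B)q_B - 40q_B.
Leader FOC: 94 - 2q_B = 0, so q_B = 47.
Then q_X = (224 - 2·47)/4 = 65/2.
Total output Q = 159/2, so price P = 246 - 2·(159/2) = 87.

87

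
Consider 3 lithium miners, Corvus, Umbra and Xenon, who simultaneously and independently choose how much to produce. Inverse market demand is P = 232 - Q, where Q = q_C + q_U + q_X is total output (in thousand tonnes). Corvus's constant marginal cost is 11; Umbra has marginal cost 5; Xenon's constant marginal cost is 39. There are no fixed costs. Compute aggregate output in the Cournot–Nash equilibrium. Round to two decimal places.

Corvus's profit: π_C = (232 - Q)q_C - (11q_C). Setting ∂π_C/∂q_C = 0: 221 - 2q_C - (q_U + q_X) = 0.
Umbra's profit: π_U = (232 - Q)q_U - (5q_U). Setting ∂π_U/∂q_U = 0: 227 - 2q_U - (q_C + q_X) = 0.
Xenon's first-order condition: 193 - 2q_X - (q_C + q_U) = 0.
Adding the 3 conditions: 641 − 2Q − 2Q = 0, i.e. Q = 641/4.
Back-substituting: q_C = (221 − 641/4) = 243/4, q_U = (227 − 641/4) = 267/4, q_X = (193 − 641/4) = 131/4.
Total output Q = 243/4 + 267/4 + 131/4 = 641/4.

160.25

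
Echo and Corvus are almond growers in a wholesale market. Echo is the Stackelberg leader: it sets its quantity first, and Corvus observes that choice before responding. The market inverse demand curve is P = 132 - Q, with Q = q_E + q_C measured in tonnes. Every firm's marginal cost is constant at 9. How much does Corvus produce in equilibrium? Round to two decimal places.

The follower Corvus best-responds to any q_E: π_C = (132 - Q)q_C - 9q_C.
∂π_C/∂q_C = 123 - q_E - 2q_C = 0 gives the reaction function q_C = (123 - q_E)/2.
Echo substitutes q_C(q_E) into its own profit: π_E = q_E(132 - q_E - (123 - q_E)/2) - 9q_E = (141/2 - (1/2)q_E)q_E - 9q_E.
The leader's first-order condition 123/2 - q_E = 0 yields q_E = 123/2.
Then q_C = (123 - 123/2)/2 = 123/4.

30.75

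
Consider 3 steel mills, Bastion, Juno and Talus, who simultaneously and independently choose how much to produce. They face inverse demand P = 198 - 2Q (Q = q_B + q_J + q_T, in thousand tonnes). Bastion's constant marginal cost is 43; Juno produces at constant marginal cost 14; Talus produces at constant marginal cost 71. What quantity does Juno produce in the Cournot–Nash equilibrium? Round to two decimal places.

33.75

Bastion's profit: π_B = (198 - 2Q)q_B - (43q_B). Setting ∂π_B/∂q_B = 0: 155 - 4q_B - 2(q_J + q_T) = 0.
Juno's profit: π_J = (198 - 2Q)q_J - (14q_J). Setting ∂π_J/∂q_J = 0: 184 - 4q_J - 2(q_B + q_T) = 0.
Talus's first-order condition: 127 - 4q_T - 2(q_B + q_J) = 0.
Summing all 3 equations gives 466 − 8Q = 0, hence Q = 233/4.
Back-substituting: q_B = (155 − 233/2)/2 = 77/4, q_J = (184 − 233/2)/2 = 135/4, q_T = (127 − 233/2)/2 = 21/4.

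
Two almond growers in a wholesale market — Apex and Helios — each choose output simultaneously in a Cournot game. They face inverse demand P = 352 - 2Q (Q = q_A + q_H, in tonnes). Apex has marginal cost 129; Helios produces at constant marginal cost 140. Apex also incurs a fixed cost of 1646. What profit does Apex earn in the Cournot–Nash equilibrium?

Apex's profit: π_A = (352 - 2Q)q_A - (129q_A). Setting ∂π_A/∂q_A = 0: 223 - 4q_A - 2(q_H) = 0.
Helios's first-order condition: 212 - 4q_H - 2(q_A) = 0.
Best responses: q_A = (223 - 2q_H)/4, q_H = (212 - 2q_A)/4.
Solving the pair: q_A = 39, q_H = 67/2.
Price P = 352 - 2·(145/2) = 207.
Apex's profit: (207 - 129)·39 - 1646 = 1396.

1396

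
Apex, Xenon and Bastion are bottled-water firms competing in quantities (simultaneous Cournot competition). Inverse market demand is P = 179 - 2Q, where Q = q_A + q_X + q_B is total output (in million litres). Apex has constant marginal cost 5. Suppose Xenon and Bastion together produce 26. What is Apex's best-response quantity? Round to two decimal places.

30.50

With rivals' combined output fixed at 26, Apex's profit is π_A = (179 - 2·26 - 2q_A)q_A - (5q_A) = (127 - 2q_A)q_A - (5q_A).
∂π_A/∂q_A = 122 - 4q_A = 0, so q_A = 61/2.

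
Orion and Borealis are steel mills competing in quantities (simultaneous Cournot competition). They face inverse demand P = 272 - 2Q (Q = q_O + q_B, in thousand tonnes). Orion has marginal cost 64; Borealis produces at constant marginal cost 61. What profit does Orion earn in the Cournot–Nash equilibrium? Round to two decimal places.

Orion's profit: π_O = (272 - 2Q)q_O - (64q_O). Setting ∂π_O/∂q_O = 0: 208 - 4q_O - 2(q_B) = 0.
Borealis's profit: π_B = (272 - 2Q)q_B - (61q_B). Setting ∂π_B/∂q_B = 0: 211 - 4q_B - 2(q_O) = 0.
So q_O = (208 - 2q_B)/4 and q_B = (211 - 2q_O)/4.
Substituting one into the other gives q_O = 205/6 and q_B = 107/3.
Price P = 272 - 2·(419/6) = 397/3.
Orion's profit: (397/3 - 64)·(205/6) = 2334.7222.

2334.72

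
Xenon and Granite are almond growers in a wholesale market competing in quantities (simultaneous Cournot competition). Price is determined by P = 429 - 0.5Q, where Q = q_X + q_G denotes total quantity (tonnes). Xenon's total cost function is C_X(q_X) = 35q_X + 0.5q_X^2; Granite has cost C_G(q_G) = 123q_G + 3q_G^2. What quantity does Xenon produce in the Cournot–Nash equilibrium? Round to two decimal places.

189.45

Xenon's profit: π_X = (429 - 0.5Q)q_X - (35q_X + (1/2)q_X²). Setting ∂π_X/∂q_X = 0: 394 - 2q_X - (1/2)(q_G) = 0.
Granite's first-order condition: 306 - 7q_G - (1/2)(q_X) = 0.
Best responses: q_X = (394 - (1/2)q_G)/2, q_G = (306 - (1/2)q_X)/7.
Substituting one into the other gives q_X = 189.4545 and q_G = 332/11.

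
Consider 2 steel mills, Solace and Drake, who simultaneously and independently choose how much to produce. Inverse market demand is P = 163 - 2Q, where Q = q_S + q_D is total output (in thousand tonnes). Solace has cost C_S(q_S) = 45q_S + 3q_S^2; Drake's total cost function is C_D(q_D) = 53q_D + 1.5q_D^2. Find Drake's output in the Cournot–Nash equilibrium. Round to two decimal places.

Solace's profit: π_S = (163 - 2Q)q_S - (45q_S + 3q_S²). Setting ∂π_S/∂q_S = 0: 118 - 10q_S - 2(q_D) = 0.
Drake's first-order condition: 110 - 7q_D - 2(q_S) = 0.
So q_S = (118 - 2q_D)/10 and q_D = (110 - 2q_S)/7.
Substituting one into the other gives q_S = 101/11 and q_D = 144/11.

13.09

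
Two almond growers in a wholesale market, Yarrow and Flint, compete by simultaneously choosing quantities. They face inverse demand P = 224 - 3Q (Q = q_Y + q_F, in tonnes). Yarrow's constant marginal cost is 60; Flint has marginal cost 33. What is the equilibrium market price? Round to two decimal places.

105.67

Yarrow's profit: π_Y = (224 - 3Q)q_Y - (60q_Y). Setting ∂π_Y/∂q_Y = 0: 164 - 6q_Y - 3(q_F) = 0.
Flint's profit: π_F = (224 - 3Q)q_F - (33q_F). Setting ∂π_F/∂q_F = 0: 191 - 6q_F - 3(q_Y) = 0.
So q_Y = (164 - 3q_F)/6 and q_F = (191 - 3q_Y)/6.
Solving the pair: q_Y = 137/9, q_F = 218/9.
Total output Q = 355/9, so price P = 224 - 3·(355/9) = 317/3.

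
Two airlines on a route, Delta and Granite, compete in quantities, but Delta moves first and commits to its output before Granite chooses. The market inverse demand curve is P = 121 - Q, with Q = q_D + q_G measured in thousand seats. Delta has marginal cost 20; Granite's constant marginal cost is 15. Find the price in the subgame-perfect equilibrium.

44

Solve by backward induction. Given q_D, the follower Granite maximises π_G = (121 - q_D - q_G)q_G - 15q_G.
Setting the follower's marginal profit to zero, 106 - q_D - 2q_G = 0, i.e. q_G = (106 - q_D)/2.
The leader anticipates this reaction. Substituting into P = 121 - Q gives P = 68 - (1/2)q_D, so π_D = (68 - (1/2)q_D)q_D - 20q_D.
The leader's first-order condition 48 - q_D = 0 yields q_D = 48.
Then q_G = (106 - 48)/2 = 29.
Total output Q = 77, so price P = 121 - 77 = 44.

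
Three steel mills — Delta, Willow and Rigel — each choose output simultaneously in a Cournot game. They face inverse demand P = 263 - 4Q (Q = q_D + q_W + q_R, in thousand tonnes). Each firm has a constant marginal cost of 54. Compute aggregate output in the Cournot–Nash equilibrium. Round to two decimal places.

A representative firm's profit is π_i = q_i(263 - 4Q) - 54q_i.
First-order condition (treating rivals' output as given): 209 - 8q_i - 4·Σ_{j≠i} q_j = 0.
With identical firms every q_j equals q_i, so Σ_{j≠i} q_j = 2q_i and 209 = 16q_i, giving q_i = 209/16.
Total output Q = 209/16 + 209/16 + 209/16 = 627/16.

39.19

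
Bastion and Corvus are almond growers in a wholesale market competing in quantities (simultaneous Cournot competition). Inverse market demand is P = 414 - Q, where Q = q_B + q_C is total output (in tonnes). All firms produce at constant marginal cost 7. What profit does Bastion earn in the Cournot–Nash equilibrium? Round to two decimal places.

18405.44

Each firm earns π_i = (414 - Q)q_i - 7q_i.
Setting ∂π_i/∂q_i = 0 with rivals' quantities fixed: 407 - 2q_i - q_j = 0.
By symmetry each firm produces the same amount; substituting q_j = q_i yields q_i = 407/3.
Price P = 414 - 814/3 = 428/3.
Bastion's profit: (428/3 - 7)·(407/3) = 18405.4444.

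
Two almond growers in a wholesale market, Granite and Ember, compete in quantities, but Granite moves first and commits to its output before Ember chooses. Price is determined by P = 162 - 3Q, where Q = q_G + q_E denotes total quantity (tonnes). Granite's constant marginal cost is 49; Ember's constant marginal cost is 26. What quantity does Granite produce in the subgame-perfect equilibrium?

15

The follower Ember best-responds to any q_G: π_E = (162 - 3Q)q_E - 26q_E.
Setting the follower's marginal profit to zero, 136 - 3q_G - 6q_E = 0, i.e. q_E = (136 - 3q_G)/6.
The leader anticipates this reaction. Substituting into P = 162 - 3Q gives P = 94 - (3/2)q_G, so π_G = (94 - (3/2)q_G)q_G - 49q_G.
The leader's first-order condition 45 - 3q_G = 0 yields q_G = 15.
Then q_E = (136 - 3·15)/6 = 91/6.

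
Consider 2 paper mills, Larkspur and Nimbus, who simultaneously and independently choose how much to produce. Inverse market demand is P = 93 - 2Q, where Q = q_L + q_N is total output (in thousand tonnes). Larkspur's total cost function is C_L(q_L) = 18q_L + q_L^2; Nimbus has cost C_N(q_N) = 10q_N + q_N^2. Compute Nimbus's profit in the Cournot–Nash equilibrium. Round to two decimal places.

354.80

Larkspur's profit: π_L = (93 - 2Q)q_L - (18q_L + q_L²). Setting ∂π_L/∂q_L = 0: 75 - 6q_L - 2(q_N) = 0.
Nimbus's first-order condition: 83 - 6q_N - 2(q_L) = 0.
So q_L = (75 - 2q_N)/6 and q_N = (83 - 2q_L)/6.
Solving the pair: q_L = 71/8, q_N = 87/8.
Price P = 93 - 2·(79/4) = 107/2.
Nimbus's profit: (107/2)·(87/8) - 10·(87/8) - (87/8)² = 354.7969.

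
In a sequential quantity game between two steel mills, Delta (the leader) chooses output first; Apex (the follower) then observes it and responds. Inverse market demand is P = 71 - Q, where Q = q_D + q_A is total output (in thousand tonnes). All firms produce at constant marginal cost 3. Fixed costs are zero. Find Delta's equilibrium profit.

578

Solve by backward induction. Given q_D, the follower Apex maximises π_A = (71 - q_D - q_A)q_A - 3q_A.
Follower FOC: 68 - q_D - 2q_A = 0, so q_A(q_D) = (68 - q_D)/2.
The leader anticipates this reaction. Substituting into P = 71 - Q gives P = 37 - (1/2)q_D, so π_D = (37 - (1/2)q_D)q_D - 3q_D.
Maximising: ∂π_D/∂q_D = 34 - q_D = 0, giving q_D = 34.
Then q_A = (68 - 34)/2 = 17.
Price P = 71 - 51 = 20.
Delta's profit: (20 - 3)·34 = 578.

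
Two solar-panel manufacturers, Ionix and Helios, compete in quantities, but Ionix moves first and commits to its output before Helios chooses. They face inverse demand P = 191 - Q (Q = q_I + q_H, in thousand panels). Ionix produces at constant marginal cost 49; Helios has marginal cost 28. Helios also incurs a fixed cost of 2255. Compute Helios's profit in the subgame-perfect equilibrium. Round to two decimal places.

The follower Helios best-responds to any q_I: π_H = (191 - Q)q_H - 28q_H.
∂π_H/∂q_H = 163 - q_I - 2q_H = 0 gives the reaction function q_H = (163 - q_I)/2.
The leader anticipates this reaction. Substituting into P = 191 - Q gives P = 219/2 - (1/2)q_I, so π_I = (219/2 - (1/2)q_I)q_I - 49q_I.
The leader's first-order condition 121/2 - q_I = 0 yields q_I = 121/2.
Then q_H = (163 - 121/2)/2 = 205/4.
Price P = 191 - 447/4 = 317/4.
Helios's profit: (317/4 - 28)·(205/4) - 2255 = 371.5625.

371.56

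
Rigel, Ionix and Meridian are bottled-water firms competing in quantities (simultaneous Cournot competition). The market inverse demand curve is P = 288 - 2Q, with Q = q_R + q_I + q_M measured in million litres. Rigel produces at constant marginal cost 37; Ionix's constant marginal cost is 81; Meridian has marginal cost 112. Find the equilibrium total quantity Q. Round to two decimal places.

Rigel's profit: π_R = (288 - 2Q)q_R - (37q_R). Setting ∂π_R/∂q_R = 0: 251 - 4q_R - 2(q_I + q_M) = 0.
Ionix's first-order condition: 207 - 4q_I - 2(q_R + q_M) = 0.
Meridian's profit: π_M = (288 - 2Q)q_M - (112q_M). Setting ∂π_M/∂q_M = 0: 176 - 4q_M - 2(q_R + q_I) = 0.
Adding the 3 conditions: 634 − 4Q − 4Q = 0, i.e. Q = 317/4.
Back-substituting: q_R = (251 − 317/2)/2 = 185/4, q_I = (207 − 317/2)/2 = 97/4, q_M = (176 − 317/2)/2 = 35/4.
Total output Q = 185/4 + 97/4 + 35/4 = 317/4.

79.25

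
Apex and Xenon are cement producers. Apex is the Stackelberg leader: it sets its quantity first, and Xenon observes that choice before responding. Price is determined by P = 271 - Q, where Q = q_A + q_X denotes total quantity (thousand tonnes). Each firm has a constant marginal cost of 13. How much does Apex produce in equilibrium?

Solve by backward induction. Given q_A, the follower Xenon maximises π_X = (271 - q_A - q_X)q_X - 13q_X.
∂π_X/∂q_X = 258 - q_A - 2q_X = 0 gives the reaction function q_X = (258 - q_A)/2.
Apex substitutes q_X(q_A) into its own profit: π_A = q_A(271 - q_A - (258 - q_A)/2) - 13q_A = (142 - (1/2)q_A)q_A - 13q_A.
Maximising: ∂π_A/∂q_A = 129 - q_A = 0, giving q_A = 129.
Then q_X = (258 - 129)/2 = 129/2.

129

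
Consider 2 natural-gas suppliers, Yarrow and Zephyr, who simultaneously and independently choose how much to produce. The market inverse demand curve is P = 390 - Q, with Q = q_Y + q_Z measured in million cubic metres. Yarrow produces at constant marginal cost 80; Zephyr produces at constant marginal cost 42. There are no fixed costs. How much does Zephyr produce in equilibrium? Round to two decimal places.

128.67

Yarrow's profit: π_Y = (390 - Q)q_Y - (80q_Y). Setting ∂π_Y/∂q_Y = 0: 310 - 2q_Y - (q_Z) = 0.
Zephyr's profit: π_Z = (390 - Q)q_Z - (42q_Z). Setting ∂π_Z/∂q_Z = 0: 348 - 2q_Z - (q_Y) = 0.
So q_Y = (310 - q_Z)/2 and q_Z = (348 - q_Y)/2.
Solving the pair: q_Y = 272/3, q_Z = 386/3.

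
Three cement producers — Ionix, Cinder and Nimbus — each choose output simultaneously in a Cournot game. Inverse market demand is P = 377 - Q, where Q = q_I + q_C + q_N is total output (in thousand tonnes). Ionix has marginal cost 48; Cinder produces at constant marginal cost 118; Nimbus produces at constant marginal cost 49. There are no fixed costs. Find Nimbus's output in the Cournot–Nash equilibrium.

99

Ionix's profit: π_I = (377 - Q)q_I - (48q_I). Setting ∂π_I/∂q_I = 0: 329 - 2q_I - (q_C + q_N) = 0.
Cinder's profit: π_C = (377 - Q)q_C - (118q_C). Setting ∂π_C/∂q_C = 0: 259 - 2q_C - (q_I + q_N) = 0.
Nimbus's profit: π_N = (377 - Q)q_N - (49q_N). Setting ∂π_N/∂q_N = 0: 328 - 2q_N - (q_I + q_C) = 0.
Adding the 3 conditions: 916 − 2Q − 2Q = 0, i.e. Q = 229.
Back-substituting: q_I = (329 − 229) = 100, q_C = (259 − 229) = 30, q_N = (328 − 229) = 99.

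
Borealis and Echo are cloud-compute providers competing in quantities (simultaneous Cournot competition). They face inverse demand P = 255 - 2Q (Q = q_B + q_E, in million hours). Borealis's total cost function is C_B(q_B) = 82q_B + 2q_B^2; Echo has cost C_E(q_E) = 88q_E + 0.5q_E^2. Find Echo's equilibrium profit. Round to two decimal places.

1890.63

Borealis's profit: π_B = (255 - 2Q)q_B - (82q_B + 2q_B²). Setting ∂π_B/∂q_B = 0: 173 - 8q_B - 2(q_E) = 0.
Echo's first-order condition: 167 - 5q_E - 2(q_B) = 0.
Rearranging gives the reaction functions q_B = (173 - 2q_E)/8 and q_E = (167 - 2q_B)/5.
Solving the pair: q_B = 59/4, q_E = 55/2.
Price P = 255 - 2·(169/4) = 341/2.
Echo's profit: (341/2)·(55/2) - 88·(55/2) - (1/2)(55/2)² = 1890.6250.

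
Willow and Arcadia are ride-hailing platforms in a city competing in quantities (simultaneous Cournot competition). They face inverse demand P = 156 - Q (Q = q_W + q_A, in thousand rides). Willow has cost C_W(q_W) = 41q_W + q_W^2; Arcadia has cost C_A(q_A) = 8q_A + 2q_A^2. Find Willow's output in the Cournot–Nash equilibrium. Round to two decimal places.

23.57

Willow's profit: π_W = (156 - Q)q_W - (41q_W + q_W²). Setting ∂π_W/∂q_W = 0: 115 - 4q_W - (q_A) = 0.
Arcadia's first-order condition: 148 - 6q_A - (q_W) = 0.
So q_W = (115 - q_A)/4 and q_A = (148 - q_W)/6.
Solving the pair: q_W = 542/23, q_A = 477/23.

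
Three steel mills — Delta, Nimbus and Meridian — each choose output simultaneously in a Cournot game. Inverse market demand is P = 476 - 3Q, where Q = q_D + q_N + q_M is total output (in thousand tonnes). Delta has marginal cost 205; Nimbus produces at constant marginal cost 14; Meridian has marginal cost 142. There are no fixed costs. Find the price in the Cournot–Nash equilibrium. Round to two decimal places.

Delta's profit: π_D = (476 - 3Q)q_D - (205q_D). Setting ∂π_D/∂q_D = 0: 271 - 6q_D - 3(q_N + q_M) = 0.
Nimbus's profit: π_N = (476 - 3Q)q_N - (14q_N). Setting ∂π_N/∂q_N = 0: 462 - 6q_N - 3(q_D + q_M) = 0.
Meridian's first-order condition: 334 - 6q_M - 3(q_D + q_N) = 0.
Adding the 3 conditions: 1067 − 6Q − 6Q = 0, i.e. Q = 1067/12.
Back-substituting: q_D = (271 − 1067/4)/3 = 17/12, q_N = (462 − 1067/4)/3 = 781/12, q_M = (334 − 1067/4)/3 = 269/12.
Total output Q = 1067/12, so price P = 476 - 3·(1067/12) = 837/4.

209.25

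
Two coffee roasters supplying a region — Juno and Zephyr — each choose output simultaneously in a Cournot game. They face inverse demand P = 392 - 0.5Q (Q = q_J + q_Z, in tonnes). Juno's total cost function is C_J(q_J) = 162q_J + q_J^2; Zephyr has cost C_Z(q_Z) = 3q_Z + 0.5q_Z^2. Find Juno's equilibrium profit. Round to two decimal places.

3198.05

Juno's profit: π_J = (392 - 0.5Q)q_J - (162q_J + q_J²). Setting ∂π_J/∂q_J = 0: 230 - 3q_J - (1/2)(q_Z) = 0.
Zephyr's first-order condition: 389 - 2q_Z - (1/2)(q_J) = 0.
Rearranging gives the reaction functions q_J = (230 - (1/2)q_Z)/3 and q_Z = (389 - (1/2)q_J)/2.
Substituting one into the other gives q_J = 1062/23 and q_Z = 182.9565.
Price P = 392 - (1/2)·229.1304 = 277.4348.
Juno's profit: 277.4348·(1062/23) - 162·(1062/23) - (1062/23)² = 3198.0454.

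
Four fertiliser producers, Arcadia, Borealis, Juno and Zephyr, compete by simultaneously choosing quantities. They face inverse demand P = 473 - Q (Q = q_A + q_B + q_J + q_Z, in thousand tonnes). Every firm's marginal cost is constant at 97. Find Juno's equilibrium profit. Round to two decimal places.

Each firm earns π_i = (473 - Q)q_i - 97q_i.
First-order condition (treating rivals' output as given): 376 - 2q_i - Σ_{j≠i} q_j = 0.
By symmetry each firm produces the same amount; substituting Σ_{j≠i} q_j = 3q_i yields q_i = 376/5.
Price P = 473 - 1504/5 = 861/5.
Juno's profit: (861/5 - 97)·(376/5) = 5655.0400.

5655.04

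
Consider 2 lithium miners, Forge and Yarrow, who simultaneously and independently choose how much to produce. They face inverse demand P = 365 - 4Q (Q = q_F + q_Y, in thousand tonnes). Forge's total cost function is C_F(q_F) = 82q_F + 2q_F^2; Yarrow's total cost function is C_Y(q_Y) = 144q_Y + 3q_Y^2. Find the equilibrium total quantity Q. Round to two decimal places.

Forge's profit: π_F = (365 - 4Q)q_F - (82q_F + 2q_F²). Setting ∂π_F/∂q_F = 0: 283 - 12q_F - 4(q_Y) = 0.
Yarrow's profit: π_Y = (365 - 4Q)q_Y - (144q_Y + 3q_Y²). Setting ∂π_Y/∂q_Y = 0: 221 - 14q_Y - 4(q_F) = 0.
Best responses: q_F = (283 - 4q_Y)/12, q_Y = (221 - 4q_F)/14.
Solving the pair: q_F = 81/4, q_Y = 10.
Total output Q = 81/4 + 10 = 121/4.

30.25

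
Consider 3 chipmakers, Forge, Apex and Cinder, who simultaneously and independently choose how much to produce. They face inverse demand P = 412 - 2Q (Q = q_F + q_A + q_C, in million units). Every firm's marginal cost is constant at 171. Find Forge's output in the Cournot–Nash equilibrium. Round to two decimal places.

30.13

A representative firm's profit is π_i = q_i(412 - 2Q) - 171q_i.
Setting ∂π_i/∂q_i = 0 with rivals' quantities fixed: 241 - 4q_i - 2·Σ_{j≠i} q_j = 0.
With identical firms every q_j equals q_i, so Σ_{j≠i} q_j = 2q_i and 241 = 8q_i, giving q_i = 241/8.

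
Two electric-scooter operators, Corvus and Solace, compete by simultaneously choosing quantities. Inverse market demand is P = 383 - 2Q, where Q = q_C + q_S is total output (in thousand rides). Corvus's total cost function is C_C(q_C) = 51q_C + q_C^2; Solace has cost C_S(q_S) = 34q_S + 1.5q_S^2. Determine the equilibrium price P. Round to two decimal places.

222.16

Corvus's profit: π_C = (383 - 2Q)q_C - (51q_C + q_C²). Setting ∂π_C/∂q_C = 0: 332 - 6q_C - 2(q_S) = 0.
Solace's first-order condition: 349 - 7q_S - 2(q_C) = 0.
Rearranging gives the reaction functions q_C = (332 - 2q_S)/6 and q_S = (349 - 2q_C)/7.
Substituting one into the other gives q_C = 813/19 and q_S = 715/19.
Total output Q = 1528/19, so price P = 383 - 2·(1528/19) = 222.1579.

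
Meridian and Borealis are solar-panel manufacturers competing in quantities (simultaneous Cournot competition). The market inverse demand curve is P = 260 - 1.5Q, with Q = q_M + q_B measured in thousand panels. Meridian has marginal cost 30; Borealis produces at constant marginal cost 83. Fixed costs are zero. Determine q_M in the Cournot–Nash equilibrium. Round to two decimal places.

62.89

Meridian's profit: π_M = (260 - 1.5Q)q_M - (30q_M). Setting ∂π_M/∂q_M = 0: 230 - 3q_M - (3/2)(q_B) = 0.
Borealis's profit: π_B = (260 - 1.5Q)q_B - (83q_B). Setting ∂π_B/∂q_B = 0: 177 - 3q_B - (3/2)(q_M) = 0.
Best responses: q_M = (230 - (3/2)q_B)/3, q_B = (177 - (3/2)q_M)/3.
Substituting one into the other gives q_M = 566/9 and q_B = 248/9.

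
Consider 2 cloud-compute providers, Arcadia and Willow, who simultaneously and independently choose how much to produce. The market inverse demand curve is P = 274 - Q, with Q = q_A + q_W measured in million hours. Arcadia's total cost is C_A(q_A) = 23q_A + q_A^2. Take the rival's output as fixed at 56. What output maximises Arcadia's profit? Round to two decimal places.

With the rival's output fixed at 56, Arcadia's profit is π_A = (274 - 56 - q_A)q_A - (23q_A + q_A²) = (218 - q_A)q_A - (23q_A + q_A²).
∂π_A/∂q_A = 195 - 4q_A = 0, so q_A = 195/4.

48.75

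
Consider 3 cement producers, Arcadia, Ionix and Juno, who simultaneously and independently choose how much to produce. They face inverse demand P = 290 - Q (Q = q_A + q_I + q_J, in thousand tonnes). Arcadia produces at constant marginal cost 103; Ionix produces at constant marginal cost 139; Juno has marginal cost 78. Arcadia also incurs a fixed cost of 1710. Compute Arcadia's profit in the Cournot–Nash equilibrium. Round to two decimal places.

Arcadia's profit: π_A = (290 - Q)q_A - (103q_A). Setting ∂π_A/∂q_A = 0: 187 - 2q_A - (q_I + q_J) = 0.
Ionix's first-order condition: 151 - 2q_I - (q_A + q_J) = 0.
Juno's profit: π_J = (290 - Q)q_J - (78q_J). Setting ∂π_J/∂q_J = 0: 212 - 2q_J - (q_A + q_I) = 0.
Adding the 3 conditions: 550 − 2Q − 2Q = 0, i.e. Q = 275/2.
Back-substituting: q_A = (187 − 275/2) = 99/2, q_I = (151 − 275/2) = 27/2, q_J = (212 − 275/2) = 149/2.
Price P = 290 - 275/2 = 305/2.
Arcadia's profit: (305/2 - 103)·(99/2) - 1710 = 740.2500.

740.25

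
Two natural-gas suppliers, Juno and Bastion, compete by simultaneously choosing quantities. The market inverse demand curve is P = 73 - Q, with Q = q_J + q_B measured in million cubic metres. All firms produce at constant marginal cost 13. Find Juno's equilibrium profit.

Each firm earns π_i = (73 - Q)q_i - 13q_i.
Setting ∂π_i/∂q_i = 0 with rivals' quantities fixed: 60 - 2q_i - q_j = 0.
By symmetry each firm produces the same amount; substituting q_j = q_i yields q_i = 60/3 = 20.
Price P = 73 - 40 = 33.
Juno's profit: (33 - 13)·20 = 400.

400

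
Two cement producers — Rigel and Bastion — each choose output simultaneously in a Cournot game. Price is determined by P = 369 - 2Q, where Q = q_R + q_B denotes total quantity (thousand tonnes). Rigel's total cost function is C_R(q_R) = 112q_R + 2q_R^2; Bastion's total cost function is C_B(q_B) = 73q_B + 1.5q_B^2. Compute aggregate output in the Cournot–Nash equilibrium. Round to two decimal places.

58.87

Rigel's profit: π_R = (369 - 2Q)q_R - (112q_R + 2q_R²). Setting ∂π_R/∂q_R = 0: 257 - 8q_R - 2(q_B) = 0.
Bastion's profit: π_B = (369 - 2Q)q_B - (73q_B + (3/2)q_B²). Setting ∂π_B/∂q_B = 0: 296 - 7q_B - 2(q_R) = 0.
Best responses: q_R = (257 - 2q_B)/8, q_B = (296 - 2q_R)/7.
Solving the pair: q_R = 1207/52, q_B = 927/26.
Total output Q = 1207/52 + 927/26 = 58.8654.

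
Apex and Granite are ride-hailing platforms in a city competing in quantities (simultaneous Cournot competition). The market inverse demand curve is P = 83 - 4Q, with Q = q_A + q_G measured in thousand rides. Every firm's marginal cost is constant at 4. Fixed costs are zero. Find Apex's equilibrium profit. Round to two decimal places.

173.36

Each firm earns π_i = (83 - 4Q)q_i - 4q_i.
First-order condition (treating rivals' output as given): 79 - 8q_i - 4q_j = 0.
With identical firms every q_j equals q_i, so q_j = q_i and 79 = 12q_i, giving q_i = 79/12.
Price P = 83 - 4·(79/6) = 91/3.
Apex's profit: (91/3 - 4)·(79/12) = 173.3611.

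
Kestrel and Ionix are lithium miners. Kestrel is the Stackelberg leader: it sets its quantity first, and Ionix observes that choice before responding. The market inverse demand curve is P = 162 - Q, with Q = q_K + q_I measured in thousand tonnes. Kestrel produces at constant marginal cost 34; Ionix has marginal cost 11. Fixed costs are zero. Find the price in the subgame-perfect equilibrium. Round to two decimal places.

60.25

The follower Ionix best-responds to any q_K: π_I = (162 - Q)q_I - 11q_I.
Setting the follower's marginal profit to zero, 151 - q_K - 2q_I = 0, i.e. q_I = (151 - q_K)/2.
The leader anticipates this reaction. Substituting into P = 162 - Q gives P = 173/2 - (1/2)q_K, so π_K = (173/2 - (1/2)q_K)q_K - 34q_K.
The leader's first-order condition 105/2 - q_K = 0 yields q_K = 105/2.
Then q_I = (151 - 105/2)/2 = 197/4.
Total output Q = 407/4, so price P = 162 - 407/4 = 241/4.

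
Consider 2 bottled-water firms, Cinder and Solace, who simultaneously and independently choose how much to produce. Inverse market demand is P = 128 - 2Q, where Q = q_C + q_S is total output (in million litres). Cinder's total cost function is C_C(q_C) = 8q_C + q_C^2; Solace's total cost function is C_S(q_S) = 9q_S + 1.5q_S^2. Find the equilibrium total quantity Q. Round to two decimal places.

Cinder's profit: π_C = (128 - 2Q)q_C - (8q_C + q_C²). Setting ∂π_C/∂q_C = 0: 120 - 6q_C - 2(q_S) = 0.
Solace's profit: π_S = (128 - 2Q)q_S - (9q_S + (3/2)q_S²). Setting ∂π_S/∂q_S = 0: 119 - 7q_S - 2(q_C) = 0.
So q_C = (120 - 2q_S)/6 and q_S = (119 - 2q_C)/7.
Substituting one into the other gives q_C = 301/19 and q_S = 237/19.
Total output Q = 301/19 + 237/19 = 538/19.

28.32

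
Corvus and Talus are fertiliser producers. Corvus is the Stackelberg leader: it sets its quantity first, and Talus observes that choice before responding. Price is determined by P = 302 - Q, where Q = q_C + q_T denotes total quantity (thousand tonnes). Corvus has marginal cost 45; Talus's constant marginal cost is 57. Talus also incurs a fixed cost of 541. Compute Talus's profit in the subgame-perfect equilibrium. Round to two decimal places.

Solve by backward induction. Given q_C, the follower Talus maximises π_T = (302 - q_C - q_T)q_T - 57q_T.
∂π_T/∂q_T = 245 - q_C - 2q_T = 0 gives the reaction function q_T = (245 - q_C)/2.
Corvus substitutes q_T(q_C) into its own profit: π_C = q_C(302 - q_C - (245 - q_C)/2) - 45q_C = (359/2 - (1/2)q_C)q_C - 45q_C.
The leader's first-order condition 269/2 - q_C = 0 yields q_C = 269/2.
Then q_T = (245 - 269/2)/2 = 221/4.
Price P = 302 - 759/4 = 449/4.
Talus's profit: (449/4 - 57)·(221/4) - 541 = 2511.5625.

2511.56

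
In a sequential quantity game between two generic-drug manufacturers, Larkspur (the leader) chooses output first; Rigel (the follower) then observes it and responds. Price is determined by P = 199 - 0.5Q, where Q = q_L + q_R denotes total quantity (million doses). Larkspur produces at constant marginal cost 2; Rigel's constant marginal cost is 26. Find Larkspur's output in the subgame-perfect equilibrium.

The follower Rigel best-responds to any q_L: π_R = (199 - 0.5Q)q_R - 26q_R.
Follower FOC: 173 - (1/2)q_L - q_R = 0, so q_R(q_L) = (173 - (1/2)q_L).
Larkspur substitutes q_R(q_L) into its own profit: π_L = q_L(199 - (1/2)q_L - (173 - (1/2)q_L)/2) - 2q_L = (225/2 - (1/4)q_L)q_L - 2q_L.
The leader's first-order condition 221/2 - (1/2)q_L = 0 yields q_L = 221.
Then q_R = (173 - (1/2)·221) = 125/2.

221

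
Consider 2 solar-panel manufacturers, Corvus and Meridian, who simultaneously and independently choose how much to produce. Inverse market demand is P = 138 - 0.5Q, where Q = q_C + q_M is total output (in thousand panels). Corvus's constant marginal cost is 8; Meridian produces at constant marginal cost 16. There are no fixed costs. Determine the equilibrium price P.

54

Corvus's profit: π_C = (138 - 0.5Q)q_C - (8q_C). Setting ∂π_C/∂q_C = 0: 130 - q_C - (1/2)(q_M) = 0.
Meridian's profit: π_M = (138 - 0.5Q)q_M - (16q_M). Setting ∂π_M/∂q_M = 0: 122 - q_M - (1/2)(q_C) = 0.
Rearranging gives the reaction functions q_C = (130 - (1/2)q_M) and q_M = (122 - (1/2)q_C).
Solving the pair: q_C = 92, q_M = 76.
Total output Q = 168, so price P = 138 - (1/2)·168 = 54.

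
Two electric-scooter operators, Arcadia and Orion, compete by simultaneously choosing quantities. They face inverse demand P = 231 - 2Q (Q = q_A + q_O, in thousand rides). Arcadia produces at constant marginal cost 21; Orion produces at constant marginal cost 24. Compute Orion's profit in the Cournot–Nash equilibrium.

Arcadia's profit: π_A = (231 - 2Q)q_A - (21q_A). Setting ∂π_A/∂q_A = 0: 210 - 4q_A - 2(q_O) = 0.
Orion's first-order condition: 207 - 4q_O - 2(q_A) = 0.
So q_A = (210 - 2q_O)/4 and q_O = (207 - 2q_A)/4.
Solving the pair: q_A = 71/2, q_O = 34.
Price P = 231 - 2·(139/2) = 92.
Orion's profit: (92 - 24)·34 = 2312.

2312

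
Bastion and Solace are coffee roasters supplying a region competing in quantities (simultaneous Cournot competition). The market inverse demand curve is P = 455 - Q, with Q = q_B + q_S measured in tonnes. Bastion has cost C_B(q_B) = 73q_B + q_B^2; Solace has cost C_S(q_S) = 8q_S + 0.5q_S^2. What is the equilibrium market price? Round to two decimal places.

263.64

Bastion's profit: π_B = (455 - Q)q_B - (73q_B + q_B²). Setting ∂π_B/∂q_B = 0: 382 - 4q_B - (q_S) = 0.
Solace's profit: π_S = (455 - Q)q_S - (8q_S + (1/2)q_S²). Setting ∂π_S/∂q_S = 0: 447 - 3q_S - (q_B) = 0.
Best responses: q_B = (382 - q_S)/4, q_S = (447 - q_B)/3.
Solving the pair: q_B = 699/11, q_S = 1406/11.
Total output Q = 191.3636, so price P = 455 - 191.3636 = 263.6364.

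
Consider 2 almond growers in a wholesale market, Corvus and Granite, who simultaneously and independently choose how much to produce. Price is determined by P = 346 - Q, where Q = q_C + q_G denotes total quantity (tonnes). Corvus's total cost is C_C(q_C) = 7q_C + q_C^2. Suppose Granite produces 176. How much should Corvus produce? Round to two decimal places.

With the rival's output fixed at 176, Corvus's profit is π_C = (346 - 176 - q_C)q_C - (7q_C + q_C²) = (170 - q_C)q_C - (7q_C + q_C²).
∂π_C/∂q_C = 163 - 4q_C = 0, so q_C = 163/4.

40.75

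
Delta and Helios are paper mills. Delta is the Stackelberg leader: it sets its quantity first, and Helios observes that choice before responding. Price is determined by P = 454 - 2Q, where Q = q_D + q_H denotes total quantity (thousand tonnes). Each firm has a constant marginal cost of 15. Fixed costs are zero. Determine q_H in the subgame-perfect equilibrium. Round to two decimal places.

54.88

The follower Helios best-responds to any q_D: π_H = (454 - 2Q)q_H - 15q_H.
Follower FOC: 439 - 2q_D - 4q_H = 0, so q_H(q_D) = (439 - 2q_D)/4.
The leader anticipates this reaction. Substituting into P = 454 - 2Q gives P = 469/2 - q_D, so π_D = (469/2 - q_D)q_D - 15q_D.
Maximising: ∂π_D/∂q_D = 439/2 - 2q_D = 0, giving q_D = 439/4.
Then q_H = (439 - 2·(439/4))/4 = 439/8.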